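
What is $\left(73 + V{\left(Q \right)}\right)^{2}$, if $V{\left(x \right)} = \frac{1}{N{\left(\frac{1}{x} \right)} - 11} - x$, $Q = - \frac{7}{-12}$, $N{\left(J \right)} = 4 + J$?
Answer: $\frac{1028420761}{197136} \approx 5216.8$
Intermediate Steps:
$Q = \frac{7}{12}$ ($Q = \left(-7\right) \left(- \frac{1}{12}\right) = \frac{7}{12} \approx 0.58333$)
$V{\left(x \right)} = \frac{1}{-7 + \frac{1}{x}} - x$ ($V{\left(x \right)} = \frac{1}{\left(4 + \frac{1}{x}\right) - 11} - x = \frac{1}{-7 + \frac{1}{x}} - x$)
$\left(73 + V{\left(Q \right)}\right)^{2} = \left(73 + \frac{7 \left(\frac{7}{12}\right)^{2}}{1 - \frac{49}{12}}\right)^{2} = \left(73 + 7 \cdot \frac{49}{144} \frac{1}{1 - \frac{49}{12}}\right)^{2} = \left(73 + 7 \cdot \frac{49}{144} \frac{1}{- \frac{37}{12}}\right)^{2} = \left(73 + 7 \cdot \frac{49}{144} \left(- \frac{12}{37}\right)\right)^{2} = \left(73 - \frac{343}{444}\right)^{2} = \left(\frac{32069}{444}\right)^{2} = \frac{1028420761}{197136}$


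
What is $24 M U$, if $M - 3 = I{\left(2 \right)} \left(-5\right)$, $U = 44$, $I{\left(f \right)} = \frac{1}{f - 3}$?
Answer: $8448$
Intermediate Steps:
$I{\left(f \right)} = \frac{1}{-3 + f}$
$M = 8$ ($M = 3 + \frac{1}{-3 + 2} \left(-5\right) = 3 + \frac{1}{-1} \left(-5\right) = 3 - -5 = 3 + 5 = 8$)
$24 M U = 24 \cdot 8 \cdot 44 = 192 \cdot 44 = 8448$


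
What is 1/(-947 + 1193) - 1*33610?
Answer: -8268059/246 ≈ -33610.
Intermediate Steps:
1/(-947 + 1193) - 1*33610 = 1/246 - 33610 = -8268059/246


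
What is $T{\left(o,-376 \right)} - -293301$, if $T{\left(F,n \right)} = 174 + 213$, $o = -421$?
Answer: $293688$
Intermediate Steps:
$T{\left(F,n \right)} = 387$
$T{\left(o,-376 \right)} - -293301 = 387 - -293301 = 387 + 293301 = 293688$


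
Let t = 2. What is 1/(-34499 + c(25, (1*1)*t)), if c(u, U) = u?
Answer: -1/34474 ≈ -2.9007e-5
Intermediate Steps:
1/(-34499 + c(25, (1*1)*t)) = 1/(-34499 + 25) = 1/(-34474) = -1/34474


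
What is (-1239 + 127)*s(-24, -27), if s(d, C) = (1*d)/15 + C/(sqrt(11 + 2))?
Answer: 8896/5 + 30024*sqrt(13)/13 ≈ 10106.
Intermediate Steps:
s(d, C) = d/15 + C*sqrt(13)/13 (s(d, C) = d*(1/15) + C/(sqrt(13)) = d/15 + C*(sqrt(13)/13) = d/15 + C*sqrt(13)/13)
(-1239 + 127)*s(-24, -27) = (-1239 + 127)*((1/15)*(-24) + (1/13)*(-27)*sqrt(13)) = -1112*(-8/5 - 27*sqrt(13)/13) = 8896/5 + 30024*sqrt(13)/13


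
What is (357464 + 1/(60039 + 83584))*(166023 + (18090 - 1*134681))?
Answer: 2537841454072536/143623 ≈ 1.7670e+10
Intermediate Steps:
(357464 + 1/(60039 + 83584))*(166023 + (18090 - 1*134681)) = (357464 + 1/143623)*(166023 + (18090 - 134681)) = (357464 + 1/143623)*(166023 - 116591) = (51340052073/143623)*49432 = 2537841454072536/143623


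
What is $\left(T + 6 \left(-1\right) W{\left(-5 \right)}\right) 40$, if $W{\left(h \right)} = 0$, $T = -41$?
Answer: $-1640$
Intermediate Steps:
$\left(T + 6 \left(-1\right) W{\left(-5 \right)}\right) 40 = \left(-41 + 6 \left(-1\right) 0\right) 40 = \left(-41 - 0\right) 40 = \left(-41 + 0\right) 40 = \left(-41\right) 40 = -1640$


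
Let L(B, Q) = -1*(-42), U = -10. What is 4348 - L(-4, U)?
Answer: 4306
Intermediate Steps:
L(B, Q) = 42
4348 - L(-4, U) = 4348 - 1*42 = 4348 - 42 = 4306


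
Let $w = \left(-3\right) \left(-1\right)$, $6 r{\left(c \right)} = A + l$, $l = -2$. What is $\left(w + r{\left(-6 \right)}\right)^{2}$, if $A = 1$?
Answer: $\frac{289}{36} \approx 8.0278$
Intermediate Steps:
$r{\left(c \right)} = - \frac{1}{6}$ ($r{\left(c \right)} = \frac{1 - 2}{6} = \frac{1}{6} \left(-1\right) = - \frac{1}{6}$)
$w = 3$
$\left(w + r{\left(-6 \right)}\right)^{2} = \left(3 - \frac{1}{6}\right)^{2} = \left(\frac{17}{6}\right)^{2} = \frac{289}{36}$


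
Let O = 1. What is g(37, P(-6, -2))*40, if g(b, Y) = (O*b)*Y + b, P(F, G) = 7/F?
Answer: -740/3 ≈ -246.67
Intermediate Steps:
g(b, Y) = b + Y*b (g(b, Y) = (1*b)*Y + b = b*Y + b = Y*b + b = b + Y*b)
g(37, P(-6, -2))*40 = (37*(1 + 7/(-6)))*40 = (37*(1 + 7*(-⅙)))*40 = (37*(1 - 7/6))*40 = (37*(-⅙))*40 = -37/6*40 = -740/3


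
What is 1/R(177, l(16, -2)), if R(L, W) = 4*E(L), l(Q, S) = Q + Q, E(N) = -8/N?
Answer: -177/32 ≈ -5.5313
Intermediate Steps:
l(Q, S) = 2*Q
R(L, W) = -32/L (R(L, W) = 4*(-8/L) = -32/L)
1/R(177, l(16, -2)) = 1/(-32/177) = -177/32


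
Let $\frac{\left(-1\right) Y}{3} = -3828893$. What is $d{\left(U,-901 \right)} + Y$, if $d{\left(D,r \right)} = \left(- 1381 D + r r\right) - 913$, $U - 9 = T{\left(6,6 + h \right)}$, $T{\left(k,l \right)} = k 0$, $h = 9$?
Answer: $12285138$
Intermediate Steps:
$Y = 11486679$ ($Y = \left(-3\right) \left(-3828893\right) = 11486679$)
$T{\left(k,l \right)} = 0$
$U = 9$ ($U = 9 + 0 = 9$)
$d{\left(D,r \right)} = -913 + r^{2} - 1381 D$ ($d{\left(D,r \right)} = \left(- 1381 D + r^{2}\right) - 913 = \left(r^{2} - 1381 D\right) - 913 = -913 + r^{2} - 1381 D$)
$d{\left(U,-901 \right)} + Y = \left(-913 + \left(-901\right)^{2} - 12429\right) + 11486679 = \left(-913 + 811801 - 12429\right) + 11486679 = 798459 + 11486679 = 12285138$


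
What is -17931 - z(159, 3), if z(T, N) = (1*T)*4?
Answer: -18567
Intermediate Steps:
z(T, N) = 4*T (z(T, N) = T*4 = 4*T)
-17931 - z(159, 3) = -17931 - 4*159 = -17931 - 1*636 = -17931 - 636 = -18567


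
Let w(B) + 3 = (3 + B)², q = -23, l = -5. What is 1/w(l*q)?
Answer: 1/13921 ≈ 7.1834e-5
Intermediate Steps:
w(B) = -3 + (3 + B)²
1/w(l*q) = 1/(-3 + (3 - 5*(-23))²) = 1/(-3 + (3 + 115)²) = 1/(-3 + 118²) = 1/(-3 + 13924) = 1/13921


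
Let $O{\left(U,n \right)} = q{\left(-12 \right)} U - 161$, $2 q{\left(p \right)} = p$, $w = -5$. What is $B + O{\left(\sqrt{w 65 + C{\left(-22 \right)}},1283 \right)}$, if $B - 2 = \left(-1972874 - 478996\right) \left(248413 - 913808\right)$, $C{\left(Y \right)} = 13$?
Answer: $1631462038491 - 12 i \sqrt{78} \approx 1.6315 \cdot 10^{12} - 105.98 i$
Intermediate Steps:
$q{\left(p \right)} = \frac{p}{2}$
$B = 1631462038652$ ($B = 2 + \left(-1972874 - 478996\right) \left(248413 - 913808\right) = 2 - -1631462038650 = 2 + 1631462038650 = 1631462038652$)
$O{\left(U,n \right)} = -161 - 6 U$ ($O{\left(U,n \right)} = \frac{1}{2} \left(-12\right) U - 161 = - 6 U - 161 = -161 - 6 U$)
$B + O{\left(\sqrt{w 65 + C{\left(-22 \right)}},1283 \right)} = 1631462038652 - \left(161 + 6 \sqrt{\left(-5\right) 65 + 13}\right) = 1631462038652 - \left(161 + 6 \sqrt{-325 + 13}\right) = 1631462038652 - \left(161 + 6 \sqrt{-312}\right) = 1631462038652 - \left(161 + 6 \cdot 2 i \sqrt{78}\right) = 1631462038652 - \left(161 + 12 i \sqrt{78}\right) = 1631462038491 - 12 i \sqrt{78}$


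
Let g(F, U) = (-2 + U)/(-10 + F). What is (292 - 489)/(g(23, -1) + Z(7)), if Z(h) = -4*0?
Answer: 2561/3 ≈ 853.67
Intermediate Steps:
Z(h) = 0
g(F, U) = (-2 + U)/(-10 + F)
(292 - 489)/(g(23, -1) + Z(7)) = (292 - 489)/((-2 - 1)/(-10 + 23) + 0) = -197/(-3/13 + 0) = -197/(-3/13) = -197*(-13/3) = 2561/3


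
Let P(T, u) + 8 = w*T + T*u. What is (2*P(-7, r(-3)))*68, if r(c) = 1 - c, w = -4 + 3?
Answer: -3944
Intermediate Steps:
w = -1
P(T, u) = -8 - T + T*u (P(T, u) = -8 + (-T + T*u) = -8 - T + T*u)
(2*P(-7, r(-3)))*68 = (2*(-8 - 1*(-7) - 7*(1 - 1*(-3))))*68 = (2*(-8 + 7 - 7*(1 + 3)))*68 = (2*(-8 + 7 - 7*4))*68 = (2*(-8 + 7 - 28))*68 = (2*(-29))*68 = -58*68 = -3944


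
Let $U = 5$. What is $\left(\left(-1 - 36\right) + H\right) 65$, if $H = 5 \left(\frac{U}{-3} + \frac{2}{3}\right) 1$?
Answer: $-2730$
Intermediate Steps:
$H = -5$ ($H = 5 \left(\frac{5}{-3} + \frac{2}{3}\right) 1 = 5 \left(5 \left(- \frac{1}{3}\right) + 2 \cdot \frac{1}{3}\right) 1 = 5 \left(- \frac{5}{3} + \frac{2}{3}\right) 1 = 5 \left(-1\right) 1 = \left(-5\right) 1 = -5$)
$\left(\left(-1 - 36\right) + H\right) 65 = \left(\left(-1 - 36\right) - 5\right) 65 = \left(-37 - 5\right) 65 = \left(-42\right) 65 = -2730$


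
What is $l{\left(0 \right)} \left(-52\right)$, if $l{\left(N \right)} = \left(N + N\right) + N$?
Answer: $0$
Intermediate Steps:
$l{\left(N \right)} = 3 N$ ($l{\left(N \right)} = 2 N + N = 3 N$)
$l{\left(0 \right)} \left(-52\right) = 3 \cdot 0 \left(-52\right) = 0 \left(-52\right) = 0$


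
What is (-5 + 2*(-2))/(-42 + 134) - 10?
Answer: -929/92 ≈ -10.098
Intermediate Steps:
(-5 + 2*(-2))/(-42 + 134) - 10 = (-5 - 4)/92 - 10 = -9*1/92 - 10 = -9/92 - 10 = -929/92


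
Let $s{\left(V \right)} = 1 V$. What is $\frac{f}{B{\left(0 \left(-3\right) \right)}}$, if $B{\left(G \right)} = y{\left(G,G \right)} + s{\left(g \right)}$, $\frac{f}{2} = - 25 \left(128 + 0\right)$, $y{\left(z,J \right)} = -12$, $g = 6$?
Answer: $\frac{3200}{3} \approx 1066.7$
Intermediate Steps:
$s{\left(V \right)} = V$
$f = -6400$ ($f = 2 \left(- 25 \left(128 + 0\right)\right) = 2 \left(\left(-25\right) 128\right) = 2 \left(-3200\right) = -6400$)
$B{\left(G \right)} = -6$ ($B{\left(G \right)} = -12 + 6 = -6$)
$\frac{f}{B{\left(0 \left(-3\right) \right)}} = - \frac{6400}{-6} = \left(-6400\right) \left(- \frac{1}{6}\right) = \frac{3200}{3}$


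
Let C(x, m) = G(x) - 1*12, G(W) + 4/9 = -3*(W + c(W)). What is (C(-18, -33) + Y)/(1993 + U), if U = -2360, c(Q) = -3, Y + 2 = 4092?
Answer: -37265/3303 ≈ -11.282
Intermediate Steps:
Y = 4090 (Y = -2 + 4092 = 4090)
G(W) = 77/9 - 3*W (G(W) = -4/9 - 3*(W - 3) = -4/9 - 3*(-3 + W) = -4/9 + (9 - 3*W) = 77/9 - 3*W)
C(x, m) = -31/9 - 3*x (C(x, m) = (77/9 - 3*x) - 1*12 = (77/9 - 3*x) - 12 = -31/9 - 3*x)
(C(-18, -33) + Y)/(1993 + U) = ((-31/9 - 3*(-18)) + 4090)/(1993 - 2360) = ((-31/9 + 54) + 4090)/(-367) = (455/9 + 4090)*(-1/367) = (37265/9)*(-1/367) = -37265/3303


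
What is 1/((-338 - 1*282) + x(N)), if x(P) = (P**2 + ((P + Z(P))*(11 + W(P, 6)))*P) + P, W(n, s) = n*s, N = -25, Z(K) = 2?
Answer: -1/79945 ≈ -1.2509e-5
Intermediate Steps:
x(P) = P + P**2 + P*(2 + P)*(11 + 6*P) (x(P) = (P**2 + ((P + 2)*(11 + P*6))*P) + P = (P**2 + ((2 + P)*(11 + 6*P))*P) + P = (P**2 + P*(2 + P)*(11 + 6*P)) + P = P + P**2 + P*(2 + P)*(11 + 6*P))
1/((-338 - 1*282) + x(N)) = 1/((-338 - 1*282) - 25*(23 + 6*(-25)**2 + 24*(-25))) = 1/((-338 - 282) - 25*(23 + 6*625 - 600)) = 1/(-620 - 25*(23 + 3750 - 600)) = 1/(-620 - 25*3173) = 1/(-620 - 79325) = 1/(-79945) = -1/79945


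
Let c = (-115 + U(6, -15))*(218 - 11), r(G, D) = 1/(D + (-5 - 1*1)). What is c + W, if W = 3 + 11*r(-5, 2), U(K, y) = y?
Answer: -107639/4 ≈ -26910.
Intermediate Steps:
r(G, D) = 1/(-6 + D) (r(G, D) = 1/(D + (-5 - 1)) = 1/(D - 6) = 1/(-6 + D))
W = ¼ (W = 3 + 11/(-6 + 2) = 3 + 11/(-4) = 3 + 11*(-¼) = 3 - 11/4 = ¼ ≈ 0.25000)
c = -26910 (c = (-115 - 15)*(218 - 11) = -130*207 = -26910)
c + W = -26910 + ¼ = -107639/4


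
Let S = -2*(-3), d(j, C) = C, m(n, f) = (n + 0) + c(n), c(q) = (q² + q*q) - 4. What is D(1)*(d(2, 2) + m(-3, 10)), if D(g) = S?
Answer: 78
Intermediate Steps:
c(q) = -4 + 2*q² (c(q) = (q² + q²) - 4 = 2*q² - 4 = -4 + 2*q²)
m(n, f) = -4 + n + 2*n² (m(n, f) = (n + 0) + (-4 + 2*n²) = n + (-4 + 2*n²) = -4 + n + 2*n²)
S = 6
D(g) = 6
D(1)*(d(2, 2) + m(-3, 10)) = 6*(2 + (-4 - 3 + 2*(-3)²)) = 6*(2 + (-4 - 3 + 2*9)) = 6*(2 + (-4 - 3 + 18)) = 6*(2 + 11) = 6*13 = 78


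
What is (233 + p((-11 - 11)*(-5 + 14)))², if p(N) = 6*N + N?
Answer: 1329409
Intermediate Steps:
p(N) = 7*N
(233 + p((-11 - 11)*(-5 + 14)))² = (233 + 7*((-11 - 11)*(-5 + 14)))² = (233 + 7*(-22*9))² = (233 + 7*(-198))² = (233 - 1386)² = (-1153)² = 1329409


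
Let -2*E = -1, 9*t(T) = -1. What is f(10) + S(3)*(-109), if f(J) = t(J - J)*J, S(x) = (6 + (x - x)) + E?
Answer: -12773/18 ≈ -709.61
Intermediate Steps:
t(T) = -1/9 (t(T) = (1/9)*(-1) = -1/9)
E = 1/2 (E = -1/2*(-1) = 1/2 ≈ 0.50000)
S(x) = 13/2 (S(x) = (6 + (x - x)) + 1/2 = (6 + 0) + 1/2 = 6 + 1/2 = 13/2)
f(J) = -J/9
f(10) + S(3)*(-109) = -1/9*10 + (13/2)*(-109) = -10/9 - 1417/2 = -12773/18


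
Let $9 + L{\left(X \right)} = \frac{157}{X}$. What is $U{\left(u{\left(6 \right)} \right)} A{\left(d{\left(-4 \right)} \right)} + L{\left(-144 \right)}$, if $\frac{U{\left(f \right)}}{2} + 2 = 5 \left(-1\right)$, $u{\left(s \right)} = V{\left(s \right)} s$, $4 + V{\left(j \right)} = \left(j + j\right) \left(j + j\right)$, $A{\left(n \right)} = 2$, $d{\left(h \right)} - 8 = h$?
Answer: $- \frac{5485}{144} \approx -38.09$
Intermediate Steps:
$d{\left(h \right)} = 8 + h$
$V{\left(j \right)} = -4 + 4 j^{2}$ ($V{\left(j \right)} = -4 + \left(j + j\right) \left(j + j\right) = -4 + 2 j 2 j = -4 + 4 j^{2}$)
$L{\left(X \right)} = -9 + \frac{157}{X}$
$u{\left(s \right)} = s \left(-4 + 4 s^{2}\right)$ ($u{\left(s \right)} = \left(-4 + 4 s^{2}\right) s = s \left(-4 + 4 s^{2}\right)$)
$U{\left(f \right)} = -14$ ($U{\left(f \right)} = -4 + 2 \cdot 5 \left(-1\right) = -4 + 2 \left(-5\right) = -4 - 10 = -14$)
$U{\left(u{\left(6 \right)} \right)} A{\left(d{\left(-4 \right)} \right)} + L{\left(-144 \right)} = \left(-14\right) 2 - \left(9 - \frac{157}{-144}\right) = -28 + \left(-9 + 157 \left(- \frac{1}{144}\right)\right) = -28 - \frac{1453}{144} = - \frac{5485}{144}$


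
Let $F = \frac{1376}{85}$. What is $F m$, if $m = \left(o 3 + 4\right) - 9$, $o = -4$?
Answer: $- \frac{1376}{5} \approx -275.2$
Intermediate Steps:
$F = \frac{1376}{85}$ ($F = 1376 \cdot \frac{1}{85} = \frac{1376}{85} \approx 16.188$)
$m = -17$ ($m = \left(\left(-4\right) 3 + 4\right) - 9 = \left(-12 + 4\right) - 9 = -8 - 9 = -17$)
$F m = \frac{1376}{85} \left(-17\right) = - \frac{1376}{5}$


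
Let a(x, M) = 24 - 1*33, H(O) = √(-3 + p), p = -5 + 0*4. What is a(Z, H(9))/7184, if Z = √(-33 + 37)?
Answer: -9/7184 ≈ -0.0012528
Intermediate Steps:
p = -5 (p = -5 + 0 = -5)
Z = 2 (Z = √4 = 2)
H(O) = 2*I*√2 (H(O) = √(-3 - 5) = √(-8) = 2*I*√2)
a(x, M) = -9 (a(x, M) = 24 - 33 = -9)
a(Z, H(9))/7184 = -9/7184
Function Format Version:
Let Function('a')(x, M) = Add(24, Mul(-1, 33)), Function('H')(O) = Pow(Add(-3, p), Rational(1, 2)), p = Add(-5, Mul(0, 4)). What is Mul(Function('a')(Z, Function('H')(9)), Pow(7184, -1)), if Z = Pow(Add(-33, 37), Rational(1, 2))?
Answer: Rational(-9, 7184) ≈ -0.0012528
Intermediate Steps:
p = -5 (p = Add(-5, 0) = -5)
Z = 2 (Z = Pow(4, Rational(1, 2)) = 2)
Function('H')(O) = Mul(2, I, Pow(2, Rational(1, 2))) (Function('H')(O) = Pow(Add(-3, -5), Rational(1, 2)) = Pow(-8, Rational(1, 2)) = Mul(2, I, Pow(2, Rational(1, 2))))
Function('a')(x, M) = -9 (Function('a')(x, M) = Add(24, -33) = -9)
Mul(Function('a')(Z, Function('H')(9)), Pow(7184, -1)) = Mul(-9, Pow(7184, -1)) = Mul(-9, Rational(1, 7184)) = Rational(-9, 7184)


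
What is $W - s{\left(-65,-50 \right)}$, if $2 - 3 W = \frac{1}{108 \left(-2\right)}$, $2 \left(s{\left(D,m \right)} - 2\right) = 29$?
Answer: $- \frac{10259}{648} \approx -15.832$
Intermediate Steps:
$s{\left(D,m \right)} = \frac{33}{2}$ ($s{\left(D,m \right)} = 2 + \frac{1}{2} \cdot 29 = 2 + \frac{29}{2} = \frac{33}{2}$)
$W = \frac{433}{648}$ ($W = \frac{2}{3} - \frac{1}{3 \cdot 108 \left(-2\right)} = \frac{2}{3} - \frac{1}{3 \left(-216\right)} = \frac{2}{3} - - \frac{1}{648} = \frac{2}{3} + \frac{1}{648} = \frac{433}{648} \approx 0.66821$)
$W - s{\left(-65,-50 \right)} = \frac{433}{648} - \frac{33}{2} = - \frac{10259}{648}$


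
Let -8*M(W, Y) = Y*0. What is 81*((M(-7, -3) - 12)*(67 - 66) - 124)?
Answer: -11016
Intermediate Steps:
M(W, Y) = 0 (M(W, Y) = -Y*0/8 = -1/8*0 = 0)
81*((M(-7, -3) - 12)*(67 - 66) - 124) = 81*((0 - 12)*(67 - 66) - 124) = 81*(-12*1 - 124) = 81*(-12 - 124) = 81*(-136) = -11016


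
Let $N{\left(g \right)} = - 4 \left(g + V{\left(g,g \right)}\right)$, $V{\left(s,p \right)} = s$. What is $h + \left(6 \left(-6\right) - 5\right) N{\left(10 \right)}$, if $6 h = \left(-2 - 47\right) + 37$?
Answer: $3278$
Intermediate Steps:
$h = -2$ ($h = \frac{\left(-2 - 47\right) + 37}{6} = \frac{-49 + 37}{6} = \frac{1}{6} \left(-12\right) = -2$)
$N{\left(g \right)} = - 8 g$ ($N{\left(g \right)} = - 4 \left(g + g\right) = - 4 \cdot 2 g = - 8 g$)
$h + \left(6 \left(-6\right) - 5\right) N{\left(10 \right)} = -2 + \left(6 \left(-6\right) - 5\right) \left(\left(-8\right) 10\right) = -2 + \left(-36 - 5\right) \left(-80\right) = -2 - -3280 = -2 + 3280 = 3278$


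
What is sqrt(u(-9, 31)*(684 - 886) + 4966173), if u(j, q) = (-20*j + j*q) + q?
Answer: sqrt(4979909) ≈ 2231.6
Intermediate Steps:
u(j, q) = q - 20*j + j*q
sqrt(u(-9, 31)*(684 - 886) + 4966173) = sqrt((31 - 20*(-9) - 9*31)*(684 - 886) + 4966173) = sqrt((31 + 180 - 279)*(-202) + 4966173) = sqrt(-68*(-202) + 4966173) = sqrt(13736 + 4966173) = sqrt(4979909)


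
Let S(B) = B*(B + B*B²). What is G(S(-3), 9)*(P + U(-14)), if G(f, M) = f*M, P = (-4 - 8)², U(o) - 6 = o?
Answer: 110160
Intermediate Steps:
S(B) = B*(B + B³)
U(o) = 6 + o
P = 144 (P = (-12)² = 144)
G(f, M) = M*f
G(S(-3), 9)*(P + U(-14)) = (9*((-3)² + (-3)⁴))*(144 + (6 - 14)) = (9*(9 + 81))*(144 - 8) = (9*90)*136 = 810*136 = 110160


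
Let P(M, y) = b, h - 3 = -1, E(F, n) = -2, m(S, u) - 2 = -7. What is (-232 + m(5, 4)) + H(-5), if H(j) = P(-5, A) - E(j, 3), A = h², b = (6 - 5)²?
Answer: -234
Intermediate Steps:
m(S, u) = -5 (m(S, u) = 2 - 7 = -5)
h = 2 (h = 3 - 1 = 2)
b = 1 (b = 1² = 1)
A = 4 (A = 2² = 4)
P(M, y) = 1
H(j) = 3 (H(j) = 1 - 1*(-2) = 1 + 2 = 3)
(-232 + m(5, 4)) + H(-5) = (-232 - 5) + 3 = -237 + 3 = -234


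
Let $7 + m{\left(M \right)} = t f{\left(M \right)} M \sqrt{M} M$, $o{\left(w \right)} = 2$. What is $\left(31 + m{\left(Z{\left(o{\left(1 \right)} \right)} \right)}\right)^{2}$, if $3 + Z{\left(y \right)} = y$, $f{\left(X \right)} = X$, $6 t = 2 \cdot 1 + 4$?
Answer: $\left(24 - i\right)^{2} \approx 575.0 - 48.0 i$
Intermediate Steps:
$t = 1$ ($t = \frac{2 \cdot 1 + 4}{6} = \frac{2 + 4}{6} = \frac{1}{6} \cdot 6 = 1$)
$Z{\left(y \right)} = -3 + y$
$m{\left(M \right)} = -7 + M^{\frac{7}{2}}$ ($m{\left(M \right)} = -7 + 1 M M \sqrt{M} M = -7 + 1 M^{2} \sqrt{M} M = -7 + 1 M^{\frac{5}{2}} M = -7 + M^{\frac{5}{2}} M = -7 + M^{\frac{7}{2}}$)
$\left(31 + m{\left(Z{\left(o{\left(1 \right)} \right)} \right)}\right)^{2} = \left(31 - \left(7 - \left(-3 + 2\right)^{\frac{7}{2}}\right)\right)^{2} = \left(31 - \left(7 - \left(-1\right)^{\frac{7}{2}}\right)\right)^{2} = \left(31 - \left(7 + i\right)\right)^{2} = \left(24 - i\right)^{2}$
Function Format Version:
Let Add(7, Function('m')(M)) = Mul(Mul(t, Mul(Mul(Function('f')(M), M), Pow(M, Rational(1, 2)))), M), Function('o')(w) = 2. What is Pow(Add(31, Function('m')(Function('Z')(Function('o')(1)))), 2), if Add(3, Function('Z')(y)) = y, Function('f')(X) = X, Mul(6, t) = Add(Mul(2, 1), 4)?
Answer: Pow(Add(24, Mul(-1, I)), 2) ≈ Add(575.00, Mul(-48.000, I))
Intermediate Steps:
t = 1 (t = Mul(Rational(1, 6), Add(Mul(2, 1), 4)) = Mul(Rational(1, 6), Add(2, 4)) = Mul(Rational(1, 6), 6) = 1)
Function('Z')(y) = Add(-3, y)
Function('m')(M) = Add(-7, Pow(M, Rational(7, 2))) (Function('m')(M) = Add(-7, Mul(Mul(1, Mul(Mul(M, M), Pow(M, Rational(1, 2)))), M)) = Add(-7, Mul(Mul(1, Mul(Pow(M, 2), Pow(M, Rational(1, 2)))), M)) = Add(-7, Mul(Mul(1, Pow(M, Rational(5, 2))), M)) = Add(-7, Mul(Pow(M, Rational(5, 2)), M)) = Add(-7, Pow(M, Rational(7, 2))))
Pow(Add(31, Function('m')(Function('Z')(Function('o')(1)))), 2) = Pow(Add(31, Add(-7, Pow(Add(-3, 2), Rational(7, 2)))), 2) = Pow(Add(31, Add(-7, Pow(-1, Rational(7, 2)))), 2) = Pow(Add(31, Add(-7, Mul(-1, I))), 2) = Pow(Add(24, Mul(-1, I)), 2)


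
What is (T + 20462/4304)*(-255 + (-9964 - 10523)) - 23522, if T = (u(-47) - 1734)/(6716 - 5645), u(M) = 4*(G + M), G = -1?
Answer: -10862293499/128044 ≈ -84833.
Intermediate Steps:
u(M) = -4 + 4*M (u(M) = 4*(-1 + M) = -4 + 4*M)
T = -214/119 (T = ((-4 + 4*(-47)) - 1734)/(6716 - 5645) = ((-4 - 188) - 1734)/1071 = (-192 - 1734)*(1/1071) = -1926*1/1071 = -214/119 ≈ -1.7983)
(T + 20462/4304)*(-255 + (-9964 - 10523)) - 23522 = (-214/119 + 20462/4304)*(-255 + (-9964 - 10523)) - 23522 = (-214/119 + 20462*(1/4304))*(-255 - 20487) - 23522 = (-214/119 + 10231/2152)*(-20742) - 23522 = (756961/256088)*(-20742) - 23522 = -7850442531/128044 - 23522 = -10862293499/128044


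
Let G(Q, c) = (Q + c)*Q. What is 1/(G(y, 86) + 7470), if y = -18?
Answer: 1/6246 ≈ 0.00016010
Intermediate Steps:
G(Q, c) = Q*(Q + c)
1/(G(y, 86) + 7470) = 1/(-18*(-18 + 86) + 7470) = 1/(-18*68 + 7470) = 1/(-1224 + 7470) = 1/6246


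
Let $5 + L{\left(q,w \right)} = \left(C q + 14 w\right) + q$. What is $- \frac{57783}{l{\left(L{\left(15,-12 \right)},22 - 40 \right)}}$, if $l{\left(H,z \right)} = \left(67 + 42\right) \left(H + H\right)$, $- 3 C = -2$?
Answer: $\frac{57783}{32264} \approx 1.7909$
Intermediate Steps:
$C = \frac{2}{3}$ ($C = \left(- \frac{1}{3}\right) \left(-2\right) = \frac{2}{3} \approx 0.66667$)
$L{\left(q,w \right)} = -5 + 14 w + \frac{5 q}{3}$ ($L{\left(q,w \right)} = -5 + \left(\left(\frac{2 q}{3} + 14 w\right) + q\right) = -5 + \left(\left(14 w + \frac{2 q}{3}\right) + q\right) = -5 + \left(14 w + \frac{5 q}{3}\right) = -5 + 14 w + \frac{5 q}{3}$)
$l{\left(H,z \right)} = 218 H$ ($l{\left(H,z \right)} = 109 \cdot 2 H = 218 H$)
$- \frac{57783}{l{\left(L{\left(15,-12 \right)},22 - 40 \right)}} = - \frac{57783}{218 \left(-5 + 14 \left(-12\right) + \frac{5}{3} \cdot 15\right)} = - \frac{57783}{218 \left(-5 - 168 + 25\right)} = - \frac{57783}{218 \left(-148\right)} = - \frac{57783}{-32264} = \left(-57783\right) \left(- \frac{1}{32264}\right) = \frac{57783}{32264}$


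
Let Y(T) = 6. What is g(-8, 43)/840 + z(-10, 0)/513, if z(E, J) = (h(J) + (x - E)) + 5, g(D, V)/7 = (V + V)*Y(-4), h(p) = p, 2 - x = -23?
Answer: 22459/5130 ≈ 4.3780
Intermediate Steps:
x = 25 (x = 2 - 1*(-23) = 2 + 23 = 25)
g(D, V) = 84*V (g(D, V) = 7*((V + V)*6) = 7*((2*V)*6) = 7*(12*V) = 84*V)
z(E, J) = 30 + J - E (z(E, J) = (J + (25 - E)) + 5 = (25 + J - E) + 5 = 30 + J - E)
g(-8, 43)/840 + z(-10, 0)/513 = (84*43)/840 + (30 + 0 - 1*(-10))/513 = 3612*(1/840) + (30 + 0 + 10)*(1/513) = 43/10 + 40*(1/513) = 43/10 + 40/513 = 22459/5130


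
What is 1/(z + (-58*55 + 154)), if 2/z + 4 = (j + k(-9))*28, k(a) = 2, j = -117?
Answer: -1612/4894033 ≈ -0.00032938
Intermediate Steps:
z = -1/1612 (z = 2/(-4 + (-117 + 2)*28) = 2/(-4 - 115*28) = 2/(-4 - 3220) = 2/(-3224) = 2*(-1/3224) = -1/1612 ≈ -0.00062035)
1/(z + (-58*55 + 154)) = 1/(-1/1612 + (-58*55 + 154)) = 1/(-1/1612 + (-3190 + 154)) = 1/(-1/1612 - 3036) = 1/(-4894033/1612) = -1612/4894033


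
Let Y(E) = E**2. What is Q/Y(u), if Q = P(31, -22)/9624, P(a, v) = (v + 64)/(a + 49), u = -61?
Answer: 7/477478720 ≈ 1.4660e-8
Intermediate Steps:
P(a, v) = (64 + v)/(49 + a)
Q = 7/128320 (Q = ((64 - 22)/(49 + 31))/9624 = (42/80)*(1/9624) = ((1/80)*42)*(1/9624) = (21/40)*(1/9624) = 7/128320 ≈ 5.4551e-5)
Q/Y(u) = 7/(128320*((-61)**2)) = (7/128320)/3721 = (7/128320)*(1/3721) = 7/477478720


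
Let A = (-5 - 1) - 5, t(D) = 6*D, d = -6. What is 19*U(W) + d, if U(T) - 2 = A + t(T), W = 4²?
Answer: 1647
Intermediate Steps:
A = -11 (A = -6 - 5 = -11)
W = 16
U(T) = -9 + 6*T (U(T) = 2 + (-11 + 6*T) = -9 + 6*T)
19*U(W) + d = 19*(-9 + 6*16) - 6 = 19*(-9 + 96) - 6 = 19*87 - 6 = 1653 - 6 = 1647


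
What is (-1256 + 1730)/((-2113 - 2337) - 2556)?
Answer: -237/3503 ≈ -0.067656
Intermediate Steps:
(-1256 + 1730)/((-2113 - 2337) - 2556) = 474/(-4450 - 2556) = 474/(-7006) = 474*(-1/7006) = -237/3503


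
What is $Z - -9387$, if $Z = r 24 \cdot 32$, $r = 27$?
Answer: $30123$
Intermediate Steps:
$Z = 20736$ ($Z = 27 \cdot 24 \cdot 32 = 648 \cdot 32 = 20736$)
$Z - -9387 = 20736 - -9387 = 20736 + 9387 = 30123$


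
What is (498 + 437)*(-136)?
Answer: -127160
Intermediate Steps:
(498 + 437)*(-136) = 935*(-136) = -127160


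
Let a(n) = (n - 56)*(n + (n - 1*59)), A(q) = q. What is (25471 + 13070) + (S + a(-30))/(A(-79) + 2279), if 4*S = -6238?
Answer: 169597749/4400 ≈ 38545.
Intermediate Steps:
S = -3119/2 (S = (¼)*(-6238) = -3119/2 ≈ -1559.5)
a(n) = (-59 + 2*n)*(-56 + n) (a(n) = (-56 + n)*(n + (n - 59)) = (-56 + n)*(n + (-59 + n)) = (-56 + n)*(-59 + 2*n) = (-59 + 2*n)*(-56 + n))
(25471 + 13070) + (S + a(-30))/(A(-79) + 2279) = (25471 + 13070) + (-3119/2 + (3304 - 171*(-30) + 2*(-30)²))/(-79 + 2279) = 38541 + (-3119/2 + (3304 + 5130 + 2*900))/2200 = 38541 + (-3119/2 + (3304 + 5130 + 1800))*(1/2200) = 38541 + (-3119/2 + 10234)*(1/2200) = 38541 + (17349/2)*(1/2200) = 38541 + 17349/4400 = 169597749/4400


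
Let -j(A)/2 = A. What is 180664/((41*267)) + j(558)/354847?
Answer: 64095861556/3884510109 ≈ 16.500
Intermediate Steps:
j(A) = -2*A
180664/((41*267)) + j(558)/354847 = 180664/((41*267)) - 2*558/354847 = 180664/10947 - 1116*1/354847 = 180664*(1/10947) - 1116/354847 = 180664/10947 - 1116/354847 = 64095861556/3884510109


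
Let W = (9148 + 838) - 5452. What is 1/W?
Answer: 1/4534 ≈ 0.00022056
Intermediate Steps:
W = 4534 (W = 9986 - 5452 = 4534)
1/W = 1/4534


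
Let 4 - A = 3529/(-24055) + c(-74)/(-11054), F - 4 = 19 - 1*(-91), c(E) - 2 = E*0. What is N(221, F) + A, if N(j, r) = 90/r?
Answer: 12469678557/2526087715 ≈ 4.9364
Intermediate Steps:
c(E) = 2 (c(E) = 2 + E*0 = 2 + 0 = 2)
F = 114 (F = 4 + (19 - 1*(-91)) = 4 + (19 + 91) = 4 + 110 = 114)
A = 551336778/132951985 (A = 4 - (3529/(-24055) + 2/(-11054)) = 4 - (3529*(-1/24055) + 2*(-1/11054)) = 4 - (-3529/24055 - 1/5527) = 4 - 1*(-19528838/132951985) = 4 + 19528838/132951985 = 551336778/132951985 ≈ 4.1469)
N(221, F) + A = 90/114 + 551336778/132951985 = 90*(1/114) + 551336778/132951985 = 15/19 + 551336778/132951985 = 12469678557/2526087715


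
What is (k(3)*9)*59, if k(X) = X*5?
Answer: 7965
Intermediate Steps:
k(X) = 5*X
(k(3)*9)*59 = ((5*3)*9)*59 = (15*9)*59 = 135*59 = 7965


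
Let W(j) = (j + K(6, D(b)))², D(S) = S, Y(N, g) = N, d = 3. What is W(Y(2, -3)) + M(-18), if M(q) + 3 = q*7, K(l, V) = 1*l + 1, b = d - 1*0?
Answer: -48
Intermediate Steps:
b = 3 (b = 3 - 1*0 = 3 + 0 = 3)
K(l, V) = 1 + l (K(l, V) = l + 1 = 1 + l)
W(j) = (7 + j)² (W(j) = (j + (1 + 6))² = (j + 7)² = (7 + j)²)
M(q) = -3 + 7*q (M(q) = -3 + q*7 = -3 + 7*q)
W(Y(2, -3)) + M(-18) = (7 + 2)² + (-3 + 7*(-18)) = 9² + (-3 - 126) = 81 - 129 = -48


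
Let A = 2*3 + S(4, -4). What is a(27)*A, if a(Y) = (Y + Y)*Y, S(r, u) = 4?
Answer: 14580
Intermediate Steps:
a(Y) = 2*Y² (a(Y) = (2*Y)*Y = 2*Y²)
A = 10 (A = 2*3 + 4 = 6 + 4 = 10)
a(27)*A = (2*27²)*10 = (2*729)*10 = 1458*10 = 14580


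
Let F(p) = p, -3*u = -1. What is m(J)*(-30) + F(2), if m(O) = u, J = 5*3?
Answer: -8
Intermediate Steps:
J = 15
u = 1/3 (u = -1/3*(-1) = 1/3 ≈ 0.33333)
m(O) = 1/3
m(J)*(-30) + F(2) = (1/3)*(-30) + 2 = -10 + 2 = -8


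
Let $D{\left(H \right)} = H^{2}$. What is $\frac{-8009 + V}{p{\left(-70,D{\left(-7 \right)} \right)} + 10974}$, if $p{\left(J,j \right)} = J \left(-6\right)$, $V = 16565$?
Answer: $\frac{1426}{1899} \approx 0.75092$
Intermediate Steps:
$p{\left(J,j \right)} = - 6 J$
$\frac{-8009 + V}{p{\left(-70,D{\left(-7 \right)} \right)} + 10974} = \frac{-8009 + 16565}{\left(-6\right) \left(-70\right) + 10974} = \frac{8556}{420 + 10974} = \frac{8556}{11394} = 8556 \cdot \frac{1}{11394} = \frac{1426}{1899}$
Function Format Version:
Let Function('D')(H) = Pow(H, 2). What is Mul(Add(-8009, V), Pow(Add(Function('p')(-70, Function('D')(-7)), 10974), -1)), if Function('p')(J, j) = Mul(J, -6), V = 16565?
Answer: Rational(1426, 1899) ≈ 0.75092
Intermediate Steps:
Function('p')(J, j) = Mul(-6, J)
Mul(Add(-8009, V), Pow(Add(Function('p')(-70, Function('D')(-7)), 10974), -1)) = Mul(Add(-8009, 16565), Pow(Add(Mul(-6, -70), 10974), -1)) = Mul(8556, Pow(Add(420, 10974), -1)) = Mul(8556, Pow(11394, -1)) = Mul(8556, Rational(1, 11394)) = Rational(1426, 1899)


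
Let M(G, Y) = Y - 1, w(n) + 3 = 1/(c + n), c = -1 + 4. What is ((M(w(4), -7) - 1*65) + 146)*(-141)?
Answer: -10293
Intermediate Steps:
c = 3
w(n) = -3 + 1/(3 + n)
M(G, Y) = -1 + Y
((M(w(4), -7) - 1*65) + 146)*(-141) = (((-1 - 7) - 1*65) + 146)*(-141) = ((-8 - 65) + 146)*(-141) = (-73 + 146)*(-141) = 73*(-141) = -10293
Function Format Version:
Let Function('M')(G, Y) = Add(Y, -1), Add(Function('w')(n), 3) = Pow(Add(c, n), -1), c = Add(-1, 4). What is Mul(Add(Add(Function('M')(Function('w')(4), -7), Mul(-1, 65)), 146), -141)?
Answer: -10293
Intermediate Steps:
c = 3
Function('w')(n) = Add(-3, Pow(Add(3, n), -1))
Function('M')(G, Y) = Add(-1, Y)
Mul(Add(Add(Function('M')(Function('w')(4), -7), Mul(-1, 65)), 146), -141) = Mul(Add(Add(Add(-1, -7), Mul(-1, 65)), 146), -141) = Mul(Add(Add(-8, -65), 146), -141) = Mul(Add(-73, 146), -141) = Mul(73, -141) = -10293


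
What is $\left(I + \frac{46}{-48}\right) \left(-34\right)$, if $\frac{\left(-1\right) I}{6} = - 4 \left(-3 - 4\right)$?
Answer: $\frac{68935}{12} \approx 5744.6$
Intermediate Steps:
$I = -168$ ($I = - 6 \left(- 4 \left(-3 - 4\right)\right) = - 6 \left(\left(-4\right) \left(-7\right)\right) = \left(-6\right) 28 = -168$)
$\left(I + \frac{46}{-48}\right) \left(-34\right) = \left(-168 + \frac{46}{-48}\right) \left(-34\right) = \left(-168 + 46 \left(- \frac{1}{48}\right)\right) \left(-34\right) = \left(-168 - \frac{23}{24}\right) \left(-34\right) = \left(- \frac{4055}{24}\right) \left(-34\right) = \frac{68935}{12}$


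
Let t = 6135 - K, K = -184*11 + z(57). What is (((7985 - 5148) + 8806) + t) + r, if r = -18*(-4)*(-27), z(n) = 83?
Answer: 17775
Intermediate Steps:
K = -1941 (K = -184*11 + 83 = -2024 + 83 = -1941)
t = 8076 (t = 6135 - 1*(-1941) = 6135 + 1941 = 8076)
r = -1944 (r = 72*(-27) = -1944)
(((7985 - 5148) + 8806) + t) + r = (((7985 - 5148) + 8806) + 8076) - 1944 = ((2837 + 8806) + 8076) - 1944 = (11643 + 8076) - 1944 = 19719 - 1944 = 17775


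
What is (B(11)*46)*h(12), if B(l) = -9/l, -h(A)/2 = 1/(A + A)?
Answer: 69/22 ≈ 3.1364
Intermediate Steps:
h(A) = -1/A (h(A) = -2/(A + A) = -2*1/(2*A) = -1/A)
(B(11)*46)*h(12) = (-9/11*46)*(-1/12) = (-9*1/11*46)*(-1*1/12) = -9/11*46*(-1/12) = -414/11*(-1/12) = 69/22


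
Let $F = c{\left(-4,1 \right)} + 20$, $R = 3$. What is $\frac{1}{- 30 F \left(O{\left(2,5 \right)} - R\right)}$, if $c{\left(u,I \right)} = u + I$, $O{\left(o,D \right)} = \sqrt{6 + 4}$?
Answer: $- \frac{1}{170} - \frac{\sqrt{10}}{510} \approx -0.012083$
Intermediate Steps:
$O{\left(o,D \right)} = \sqrt{10}$
$c{\left(u,I \right)} = I + u$
$F = 17$ ($F = \left(1 - 4\right) + 20 = -3 + 20 = 17$)
$\frac{1}{- 30 F \left(O{\left(2,5 \right)} - R\right)} = \frac{1}{\left(-30\right) 17 \left(\sqrt{10} - 3\right)} = \frac{1}{\left(-510\right) \left(\sqrt{10} - 3\right)} = \frac{1}{\left(-510\right) \left(-3 + \sqrt{10}\right)} = \frac{1}{1530 - 510 \sqrt{10}}$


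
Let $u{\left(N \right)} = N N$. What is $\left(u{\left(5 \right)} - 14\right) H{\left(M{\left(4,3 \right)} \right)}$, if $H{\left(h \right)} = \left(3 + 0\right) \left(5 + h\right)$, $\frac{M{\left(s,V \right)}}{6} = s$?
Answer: $957$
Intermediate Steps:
$M{\left(s,V \right)} = 6 s$
$H{\left(h \right)} = 15 + 3 h$ ($H{\left(h \right)} = 3 \left(5 + h\right) = 15 + 3 h$)
$u{\left(N \right)} = N^{2}$
$\left(u{\left(5 \right)} - 14\right) H{\left(M{\left(4,3 \right)} \right)} = \left(5^{2} - 14\right) \left(15 + 3 \cdot 6 \cdot 4\right) = \left(25 - 14\right) \left(15 + 3 \cdot 24\right) = 11 \left(15 + 72\right) = 11 \cdot 87 = 957$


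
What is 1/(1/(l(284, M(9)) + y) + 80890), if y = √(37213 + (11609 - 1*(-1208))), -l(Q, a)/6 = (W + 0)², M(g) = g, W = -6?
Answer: 272923076/22076765089879 - √50030/22076765089879 ≈ 1.2362e-5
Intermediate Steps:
l(Q, a) = -216 (l(Q, a) = -6*(-6 + 0)² = -6*(-6)² = -6*36 = -216)
y = √50030 (y = √(37213 + (11609 + 1208)) = √(37213 + 12817) = √50030 ≈ 223.67)
1/(1/(l(284, M(9)) + y) + 80890) = 1/(1/(-216 + √50030) + 80890) = 1/(80890 + 1/(-216 + √50030))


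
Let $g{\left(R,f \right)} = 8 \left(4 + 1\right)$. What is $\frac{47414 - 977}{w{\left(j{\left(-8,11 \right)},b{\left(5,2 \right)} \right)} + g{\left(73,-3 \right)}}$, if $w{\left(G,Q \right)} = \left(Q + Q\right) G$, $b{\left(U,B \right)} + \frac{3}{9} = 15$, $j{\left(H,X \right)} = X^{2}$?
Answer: $\frac{207}{16} \approx 12.938$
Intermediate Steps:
$b{\left(U,B \right)} = \frac{44}{3}$ ($b{\left(U,B \right)} = - \frac{1}{3} + 15 = \frac{44}{3}$)
$w{\left(G,Q \right)} = 2 G Q$ ($w{\left(G,Q \right)} = 2 Q G = 2 G Q$)
$g{\left(R,f \right)} = 40$ ($g{\left(R,f \right)} = 8 \cdot 5 = 40$)
$\frac{47414 - 977}{w{\left(j{\left(-8,11 \right)},b{\left(5,2 \right)} \right)} + g{\left(73,-3 \right)}} = \frac{47414 - 977}{2 \cdot 11^{2} \cdot \frac{44}{3} + 40} = \frac{46437}{2 \cdot 121 \cdot \frac{44}{3} + 40} = \frac{46437}{\frac{10648}{3} + 40} = \frac{46437}{\frac{10768}{3}} = 46437 \cdot \frac{3}{10768} = \frac{207}{16}$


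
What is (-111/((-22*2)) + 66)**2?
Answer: 9090225/1936 ≈ 4695.4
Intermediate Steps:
(-111/((-22*2)) + 66)**2 = (-111/(-44) + 66)**2 = (-111*(-1/44) + 66)**2 = (111/44 + 66)**2 = (3015/44)**2 = 9090225/1936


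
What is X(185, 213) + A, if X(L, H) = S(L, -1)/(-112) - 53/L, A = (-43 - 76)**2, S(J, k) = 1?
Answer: 293409799/20720 ≈ 14161.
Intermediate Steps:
A = 14161 (A = (-119)**2 = 14161)
X(L, H) = -1/112 - 53/L (X(L, H) = 1/(-112) - 53/L = 1*(-1/112) - 53/L = -1/112 - 53/L)
X(185, 213) + A = (1/112)*(-5936 - 1*185)/185 + 14161 = (1/112)*(1/185)*(-5936 - 185) + 14161 = (1/112)*(1/185)*(-6121) + 14161 = -6121/20720 + 14161 = 293409799/20720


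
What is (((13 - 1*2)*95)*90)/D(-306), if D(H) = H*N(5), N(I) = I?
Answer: -1045/17 ≈ -61.471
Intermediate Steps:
D(H) = 5*H (D(H) = H*5 = 5*H)
(((13 - 1*2)*95)*90)/D(-306) = (((13 - 1*2)*95)*90)/((5*(-306))) = (((13 - 2)*95)*90)/(-1530) = ((11*95)*90)*(-1/1530) = (1045*90)*(-1/1530) = 94050*(-1/1530) = -1045/17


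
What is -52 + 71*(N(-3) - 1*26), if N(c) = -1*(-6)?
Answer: -1472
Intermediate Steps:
N(c) = 6
-52 + 71*(N(-3) - 1*26) = -52 + 71*(6 - 1*26) = -52 + 71*(6 - 26) = -52 + 71*(-20) = -52 - 1420 = -1472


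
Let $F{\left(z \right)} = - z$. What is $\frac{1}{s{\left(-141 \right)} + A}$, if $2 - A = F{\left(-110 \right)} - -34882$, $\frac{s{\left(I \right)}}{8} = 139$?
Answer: $- \frac{1}{33878} \approx -2.9518 \cdot 10^{-5}$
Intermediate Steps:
$s{\left(I \right)} = 1112$ ($s{\left(I \right)} = 8 \cdot 139 = 1112$)
$A = -34990$ ($A = 2 - \left(\left(-1\right) \left(-110\right) - -34882\right) = 2 - \left(110 + 34882\right) = 2 - 34992 = -34990$)
$\frac{1}{s{\left(-141 \right)} + A} = \frac{1}{1112 - 34990} = \frac{1}{-33878} = - \frac{1}{33878}$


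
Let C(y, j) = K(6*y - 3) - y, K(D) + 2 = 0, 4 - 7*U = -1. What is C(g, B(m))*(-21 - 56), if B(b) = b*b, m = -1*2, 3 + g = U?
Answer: -22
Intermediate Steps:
U = 5/7 (U = 4/7 - ⅐*(-1) = 4/7 + ⅐ = 5/7 ≈ 0.71429)
g = -16/7 (g = -3 + 5/7 = -16/7 ≈ -2.2857)
K(D) = -2 (K(D) = -2 + 0 = -2)
m = -2
B(b) = b²
C(y, j) = -2 - y
C(g, B(m))*(-21 - 56) = (-2 - 1*(-16/7))*(-21 - 56) = (-2 + 16/7)*(-77) = (2/7)*(-77) = -22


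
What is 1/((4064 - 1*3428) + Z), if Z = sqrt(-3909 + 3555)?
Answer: 106/67475 - I*sqrt(354)/404850 ≈ 0.001571 - 4.6474e-5*I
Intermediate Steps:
Z = I*sqrt(354) (Z = sqrt(-354) = I*sqrt(354) ≈ 18.815*I)
1/((4064 - 1*3428) + Z) = 1/((4064 - 1*3428) + I*sqrt(354)) = 1/((4064 - 3428) + I*sqrt(354)) = 1/(636 + I*sqrt(354))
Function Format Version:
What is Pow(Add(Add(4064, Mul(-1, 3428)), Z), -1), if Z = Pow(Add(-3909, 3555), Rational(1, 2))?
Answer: Add(Rational(106, 67475), Mul(Rational(-1, 404850), I, Pow(354, Rational(1, 2)))) ≈ Add(0.0015710, Mul(-4.6474e-5, I))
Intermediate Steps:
Z = Mul(I, Pow(354, Rational(1, 2))) (Z = Pow(-354, Rational(1, 2)) = Mul(I, Pow(354, Rational(1, 2))) ≈ Mul(18.815, I))
Pow(Add(Add(4064, Mul(-1, 3428)), Z), -1) = Pow(Add(Add(4064, Mul(-1, 3428)), Mul(I, Pow(354, Rational(1, 2)))), -1) = Pow(Add(Add(4064, -3428), Mul(I, Pow(354, Rational(1, 2)))), -1) = Pow(Add(636, Mul(I, Pow(354, Rational(1, 2)))), -1)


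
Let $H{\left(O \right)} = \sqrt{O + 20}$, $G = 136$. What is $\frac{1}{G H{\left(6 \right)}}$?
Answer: $\frac{\sqrt{26}}{3536} \approx 0.001442$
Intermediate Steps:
$H{\left(O \right)} = \sqrt{20 + O}$
$\frac{1}{G H{\left(6 \right)}} = \frac{1}{136 \sqrt{20 + 6}} = \frac{1}{136 \sqrt{26}} = \frac{\sqrt{26}}{3536}$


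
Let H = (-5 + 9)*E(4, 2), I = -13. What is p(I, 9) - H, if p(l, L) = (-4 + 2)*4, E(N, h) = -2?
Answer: 0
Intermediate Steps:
p(l, L) = -8 (p(l, L) = -2*4 = -8)
H = -8 (H = (-5 + 9)*(-2) = 4*(-2) = -8)
p(I, 9) - H = -8 - 1*(-8) = -8 + 8 = 0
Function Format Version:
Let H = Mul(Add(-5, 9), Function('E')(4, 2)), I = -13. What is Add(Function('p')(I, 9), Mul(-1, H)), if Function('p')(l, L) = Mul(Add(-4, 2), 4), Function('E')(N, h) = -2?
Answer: 0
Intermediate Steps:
Function('p')(l, L) = -8 (Function('p')(l, L) = Mul(-2, 4) = -8)
H = -8 (H = Mul(Add(-5, 9), -2) = Mul(4, -2) = -8)
Add(Function('p')(I, 9), Mul(-1, H)) = Add(-8, Mul(-1, -8)) = Add(-8, 8) = 0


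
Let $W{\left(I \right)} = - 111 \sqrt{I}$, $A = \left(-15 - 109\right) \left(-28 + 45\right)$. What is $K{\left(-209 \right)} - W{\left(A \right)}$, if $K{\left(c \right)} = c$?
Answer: $-209 + 222 i \sqrt{527} \approx -209.0 + 5096.3 i$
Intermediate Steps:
$A = -2108$ ($A = \left(-124\right) 17 = -2108$)
$K{\left(-209 \right)} - W{\left(A \right)} = -209 - - 111 \sqrt{-2108} = -209 - - 111 \cdot 2 i \sqrt{527} = -209 - - 222 i \sqrt{527} = -209 + 222 i \sqrt{527}$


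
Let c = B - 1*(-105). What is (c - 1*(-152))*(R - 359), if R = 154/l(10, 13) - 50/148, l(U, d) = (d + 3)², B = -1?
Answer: -3397950/37 ≈ -91837.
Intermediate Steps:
l(U, d) = (3 + d)²
c = 104 (c = -1 - 1*(-105) = -1 + 105 = 104)
R = 1249/4736 (R = 154/((3 + 13)²) - 50/148 = 154/(16²) - 50*1/148 = 154/256 - 25/74 = 154*(1/256) - 25/74 = 77/128 - 25/74 = 1249/4736 ≈ 0.26372)
(c - 1*(-152))*(R - 359) = (104 - 1*(-152))*(1249/4736 - 359) = (104 + 152)*(-1698975/4736) = 256*(-1698975/4736) = -3397950/37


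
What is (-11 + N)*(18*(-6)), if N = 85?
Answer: -7992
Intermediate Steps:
(-11 + N)*(18*(-6)) = (-11 + 85)*(18*(-6)) = 74*(-108) = -7992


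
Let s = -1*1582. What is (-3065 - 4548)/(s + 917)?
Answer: 7613/665 ≈ 11.448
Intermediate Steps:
s = -1582
(-3065 - 4548)/(s + 917) = (-3065 - 4548)/(-1582 + 917) = -7613/(-665) = -7613*(-1/665) = 7613/665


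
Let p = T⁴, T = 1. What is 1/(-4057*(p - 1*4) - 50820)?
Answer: -1/38649 ≈ -2.5874e-5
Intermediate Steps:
p = 1 (p = 1⁴ = 1)
1/(-4057*(p - 1*4) - 50820) = 1/(-4057*(1 - 1*4) - 50820) = 1/(-4057*(1 - 4) - 50820) = 1/(-4057*(-3) - 50820) = 1/(12171 - 50820) = 1/(-38649) = -1/38649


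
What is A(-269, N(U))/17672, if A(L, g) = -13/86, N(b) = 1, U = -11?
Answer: -13/1519792 ≈ -8.5538e-6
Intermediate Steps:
A(L, g) = -13/86 (A(L, g) = -13*1/86 = -13/86)
A(-269, N(U))/17672 = -13/86/17672 = -13/86*1/17672 = -13/1519792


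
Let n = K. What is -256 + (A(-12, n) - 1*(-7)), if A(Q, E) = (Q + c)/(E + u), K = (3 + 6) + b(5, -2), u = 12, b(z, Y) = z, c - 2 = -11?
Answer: -6495/26 ≈ -249.81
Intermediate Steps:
c = -9 (c = 2 - 11 = -9)
K = 14 (K = (3 + 6) + 5 = 9 + 5 = 14)
n = 14
A(Q, E) = (-9 + Q)/(12 + E) (A(Q, E) = (Q - 9)/(E + 12) = (-9 + Q)/(12 + E))
-256 + (A(-12, n) - 1*(-7)) = -256 + ((-9 - 12)/(12 + 14) - 1*(-7)) = -256 + (-21/26 + 7) = -256 + 161/26 = -6495/26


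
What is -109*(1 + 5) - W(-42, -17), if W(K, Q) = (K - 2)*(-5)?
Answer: -874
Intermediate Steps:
W(K, Q) = 10 - 5*K (W(K, Q) = (-2 + K)*(-5) = 10 - 5*K)
-109*(1 + 5) - W(-42, -17) = -109*(1 + 5) - (10 - 5*(-42)) = -109*6 - (10 + 210) = -654 - 1*220 = -654 - 220 = -874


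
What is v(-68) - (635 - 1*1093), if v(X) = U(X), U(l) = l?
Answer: 390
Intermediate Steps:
v(X) = X
v(-68) - (635 - 1*1093) = -68 - (635 - 1*1093) = -68 - (635 - 1093) = -68 - 1*(-458) = -68 + 458 = 390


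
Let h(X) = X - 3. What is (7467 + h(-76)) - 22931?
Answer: -15543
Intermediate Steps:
h(X) = -3 + X
(7467 + h(-76)) - 22931 = (7467 + (-3 - 76)) - 22931 = (7467 - 79) - 22931 = 7388 - 22931 = -15543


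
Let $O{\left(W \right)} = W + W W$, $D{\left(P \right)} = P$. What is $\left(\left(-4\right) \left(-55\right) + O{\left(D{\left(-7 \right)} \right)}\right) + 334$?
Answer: $596$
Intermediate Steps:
$O{\left(W \right)} = W + W^{2}$
$\left(\left(-4\right) \left(-55\right) + O{\left(D{\left(-7 \right)} \right)}\right) + 334 = \left(\left(-4\right) \left(-55\right) - 7 \left(1 - 7\right)\right) + 334 = \left(220 - -42\right) + 334 = \left(220 + 42\right) + 334 = 262 + 334 = 596$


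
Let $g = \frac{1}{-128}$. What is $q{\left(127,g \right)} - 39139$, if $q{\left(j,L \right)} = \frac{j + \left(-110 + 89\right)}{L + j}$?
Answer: $- \frac{636190877}{16255} \approx -39138.0$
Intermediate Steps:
$g = - \frac{1}{128} \approx -0.0078125$
$q{\left(j,L \right)} = \frac{-21 + j}{L + j}$ ($q{\left(j,L \right)} = \frac{j - 21}{L + j} = \frac{-21 + j}{L + j}$)
$q{\left(127,g \right)} - 39139 = \frac{-21 + 127}{- \frac{1}{128} + 127} - 39139 = \frac{1}{\frac{16255}{128}} \cdot 106 - 39139 = \frac{128}{16255} \cdot 106 - 39139 = \frac{13568}{16255} - 39139 = - \frac{636190877}{16255}$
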